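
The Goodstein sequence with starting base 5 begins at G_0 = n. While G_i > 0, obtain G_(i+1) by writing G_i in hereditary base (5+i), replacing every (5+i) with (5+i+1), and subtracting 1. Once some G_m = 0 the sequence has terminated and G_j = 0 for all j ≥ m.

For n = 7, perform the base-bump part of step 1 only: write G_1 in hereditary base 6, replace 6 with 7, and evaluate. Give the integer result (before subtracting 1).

8

(0) 7|_5 = 5 + 2 ↦ 6 + 2|_6 = 8 ⇒ 7
(1) 7|_6 = 6 + 1 ↦ 7 + 1|_7 = 8 ⇒ 7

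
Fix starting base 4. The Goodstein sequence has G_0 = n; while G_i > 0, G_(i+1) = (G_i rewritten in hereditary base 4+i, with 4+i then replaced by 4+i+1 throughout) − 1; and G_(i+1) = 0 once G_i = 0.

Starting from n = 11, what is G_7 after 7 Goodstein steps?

G_0 = 11. HB_4(11) = 2·4 + 3. Bump = 13. G_1 = 12.
G_1 = 12. HB_5(12) = 2·5 + 2. Bump = 14. G_2 = 13.
G_2 = 13. HB_6(13) = 2·6 + 1. Bump = 15. G_3 = 14.
G_3 = 14. HB_7(14) = 2·7. Bump = 16. G_4 = 15.
G_4 = 15. HB_8(15) = 8 + 7. Bump = 16. G_5 = 15.
G_5 = 15. HB_9(15) = 9 + 6. Bump = 16. G_6 = 15.
G_6 = 15. HB_10(15) = 10 + 5. Bump = 16. G_7 = 15.

15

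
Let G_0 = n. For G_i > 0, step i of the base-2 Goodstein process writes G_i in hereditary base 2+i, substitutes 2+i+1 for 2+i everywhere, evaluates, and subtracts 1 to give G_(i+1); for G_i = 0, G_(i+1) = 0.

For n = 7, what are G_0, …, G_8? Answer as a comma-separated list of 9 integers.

7, 30, 259, 3127, 46657, 823543, 16777215, 37665879, 77777775

step 0: 7 = 2^2 + 2 + 1; sub 3 for 2: 3^3 + 3 + 1; = 31; G_1 = 31−1 = 30
step 1: 30 = 3^3 + 3; sub 4 for 3: 4^4 + 4; = 260; G_2 = 260−1 = 259
step 2: 259 = 4^4 + 3; sub 5 for 4: 5^5 + 3; = 3128; G_3 = 3128−1 = 3127
step 3: 3127 = 5^5 + 2; sub 6 for 5: 6^6 + 2; = 46658; G_4 = 46658−1 = 46657
step 4: 46657 = 6^6 + 1; sub 7 for 6: 7^7 + 1; = 823544; G_5 = 823544−1 = 823543
step 5: 823543 = 7^7; sub 8 for 7: 8^8; = 16777216; G_6 = 16777216−1 = 16777215
step 6: 16777215 = 7·8^7 + 7·8^6 + 7·8^5 + 7·8^4 + 7·8^3 + 7·8^2 + 7·8 + 7; sub 9 for 8: 7·9^7 + 7·9^6 + 7·9^5 + 7·9^4 + 7·9^3 + 7·9^2 + 7·9 + 7; = 37665880; G_7 = 37665880−1 = 37665879
step 7: 37665879 = 7·9^7 + 7·9^6 + 7·9^5 + 7·9^4 + 7·9^3 + 7·9^2 + 7·9 + 6; sub 10 for 9: 7·10^7 + 7·10^6 + 7·10^5 + 7·10^4 + 7·10^3 + 7·10^2 + 7·10 + 6; = 77777776; G_8 = 77777776−1 = 77777775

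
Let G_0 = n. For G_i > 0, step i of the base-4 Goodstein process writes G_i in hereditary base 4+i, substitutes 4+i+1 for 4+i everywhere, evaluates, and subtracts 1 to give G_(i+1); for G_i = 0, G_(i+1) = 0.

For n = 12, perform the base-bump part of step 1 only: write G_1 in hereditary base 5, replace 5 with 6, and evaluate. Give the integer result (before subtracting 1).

step 0: 12 = 3·4; sub 5 for 4: 3·5; = 15; G_1 = 15−1 = 14
step 1: 14 = 2·5 + 4; sub 6 for 5: 2·6 + 4; = 16; G_2 = 16−1 = 15

16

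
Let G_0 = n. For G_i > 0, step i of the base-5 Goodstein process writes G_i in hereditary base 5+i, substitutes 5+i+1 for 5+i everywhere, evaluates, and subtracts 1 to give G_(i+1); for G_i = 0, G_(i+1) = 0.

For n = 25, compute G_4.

47

step 0: 25 = 5^2; sub 6 for 5: 6^2; = 36; G_1 = 36−1 = 35
step 1: 35 = 5·6 + 5; sub 7 for 6: 5·7 + 5; = 40; G_2 = 40−1 = 39
step 2: 39 = 5·7 + 4; sub 8 for 7: 5·8 + 4; = 44; G_3 = 44−1 = 43
step 3: 43 = 5·8 + 3; sub 9 for 8: 5·9 + 3; = 48; G_4 = 48−1 = 47
step 4: 47 = 5·9 + 2; sub 10 for 9: 5·10 + 2; = 52; G_5 = 52−1 = 51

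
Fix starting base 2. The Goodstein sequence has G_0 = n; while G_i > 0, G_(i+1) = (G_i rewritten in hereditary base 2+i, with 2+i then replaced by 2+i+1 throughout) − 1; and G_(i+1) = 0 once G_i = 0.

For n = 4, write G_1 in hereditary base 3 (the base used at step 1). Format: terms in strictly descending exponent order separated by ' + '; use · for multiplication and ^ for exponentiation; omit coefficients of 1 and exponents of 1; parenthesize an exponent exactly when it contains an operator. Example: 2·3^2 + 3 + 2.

2·3^2 + 2·3 + 2

[0] 4 ≡ 2^2 (base 2). Lift 3: 27. −1: 26.
[1] 26 ≡ 2·3^2 + 2·3 + 2 (base 3). Lift 4: 42. −1: 41.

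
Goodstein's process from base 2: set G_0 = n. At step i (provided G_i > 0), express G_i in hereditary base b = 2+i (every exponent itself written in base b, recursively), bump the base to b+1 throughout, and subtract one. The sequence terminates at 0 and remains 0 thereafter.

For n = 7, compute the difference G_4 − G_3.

G_0=7  [base 2] 2^2 + 2 + 1  →[2↦3]→  3^3 + 3 + 1 = 31  −1 ⇒ G_1=30
G_1=30  [base 3] 3^3 + 3  →[3↦4]→  4^4 + 4 = 260  −1 ⇒ G_2=259
G_2=259  [base 4] 4^4 + 3  →[4↦5]→  5^5 + 3 = 3128  −1 ⇒ G_3=3127
G_3=3127  [base 5] 5^5 + 2  →[5↦6]→  6^6 + 2 = 46658  −1 ⇒ G_4=46657

43530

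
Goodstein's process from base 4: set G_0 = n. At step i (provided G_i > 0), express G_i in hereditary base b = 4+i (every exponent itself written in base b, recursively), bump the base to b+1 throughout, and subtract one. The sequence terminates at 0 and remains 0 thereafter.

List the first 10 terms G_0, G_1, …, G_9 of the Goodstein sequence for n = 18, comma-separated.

18, 26, 36, 48, 53, 58, 63, 68, 73, 78

(0) 18|_4 = 4^2 + 2 ↦ 5^2 + 2|_5 = 27 ⇒ 26
(1) 26|_5 = 5^2 + 1 ↦ 6^2 + 1|_6 = 37 ⇒ 36
(2) 36|_6 = 6^2 ↦ 7^2|_7 = 49 ⇒ 48
(3) 48|_7 = 6·7 + 6 ↦ 6·8 + 6|_8 = 54 ⇒ 53
(4) 53|_8 = 6·8 + 5 ↦ 6·9 + 5|_9 = 59 ⇒ 58
(5) 58|_9 = 6·9 + 4 ↦ 6·10 + 4|_10 = 64 ⇒ 63
(6) 63|_10 = 6·10 + 3 ↦ 6·11 + 3|_11 = 69 ⇒ 68
(7) 68|_11 = 6·11 + 2 ↦ 6·12 + 2|_12 = 74 ⇒ 73
(8) 73|_12 = 6·12 + 1 ↦ 6·13 + 1|_13 = 79 ⇒ 78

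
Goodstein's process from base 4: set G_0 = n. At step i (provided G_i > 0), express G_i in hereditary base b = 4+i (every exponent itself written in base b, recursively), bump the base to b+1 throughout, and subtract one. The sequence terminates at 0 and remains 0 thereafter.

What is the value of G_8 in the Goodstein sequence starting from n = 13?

step 0: 13 = 3·4 + 1; sub 5 for 4: 3·5 + 1; = 16; G_1 = 16−1 = 15
step 1: 15 = 3·5; sub 6 for 5: 3·6; = 18; G_2 = 18−1 = 17
step 2: 17 = 2·6 + 5; sub 7 for 6: 2·7 + 5; = 19; G_3 = 19−1 = 18
step 3: 18 = 2·7 + 4; sub 8 for 7: 2·8 + 4; = 20; G_4 = 20−1 = 19
step 4: 19 = 2·8 + 3; sub 9 for 8: 2·9 + 3; = 21; G_5 = 21−1 = 20
step 5: 20 = 2·9 + 2; sub 10 for 9: 2·10 + 2; = 22; G_6 = 22−1 = 21
step 6: 21 = 2·10 + 1; sub 11 for 10: 2·11 + 1; = 23; G_7 = 23−1 = 22
step 7: 22 = 2·11; sub 12 for 11: 2·12; = 24; G_8 = 24−1 = 23

23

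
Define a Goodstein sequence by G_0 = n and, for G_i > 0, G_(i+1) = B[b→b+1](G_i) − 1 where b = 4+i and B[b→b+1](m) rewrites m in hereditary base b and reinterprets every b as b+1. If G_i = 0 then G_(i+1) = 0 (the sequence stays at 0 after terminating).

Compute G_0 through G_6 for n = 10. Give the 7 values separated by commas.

G_0=10  [base 4] 2·4 + 2  →[4↦5]→  2·5 + 2 = 12  −1 ⇒ G_1=11
G_1=11  [base 5] 2·5 + 1  →[5↦6]→  2·6 + 1 = 13  −1 ⇒ G_2=12
G_2=12  [base 6] 2·6  →[6↦7]→  2·7 = 14  −1 ⇒ G_3=13
G_3=13  [base 7] 7 + 6  →[7↦8]→  8 + 6 = 14  −1 ⇒ G_4=13
G_4=13  [base 8] 8 + 5  →[8↦9]→  9 + 5 = 14  −1 ⇒ G_5=13
G_5=13  [base 9] 9 + 4  →[9↦10]→  10 + 4 = 14  −1 ⇒ G_6=13

10, 11, 12, 13, 13, 13, 13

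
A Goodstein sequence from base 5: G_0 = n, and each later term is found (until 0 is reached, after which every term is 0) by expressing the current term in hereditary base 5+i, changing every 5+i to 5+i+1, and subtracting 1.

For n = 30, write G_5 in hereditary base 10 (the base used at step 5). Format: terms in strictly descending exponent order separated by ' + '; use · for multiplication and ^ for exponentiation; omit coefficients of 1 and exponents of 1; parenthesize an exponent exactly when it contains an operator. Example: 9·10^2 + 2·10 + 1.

10^2 + 1

i=0: 30 = 5^2 + 5 (b=5); 5→6: 6^2 + 6 = 42; 42−1 = 41
i=1: 41 = 6^2 + 5 (b=6); 6→7: 7^2 + 5 = 54; 54−1 = 53
i=2: 53 = 7^2 + 4 (b=7); 7→8: 8^2 + 4 = 68; 68−1 = 67
i=3: 67 = 8^2 + 3 (b=8); 8→9: 9^2 + 3 = 84; 84−1 = 83
i=4: 83 = 9^2 + 2 (b=9); 9→10: 10^2 + 2 = 102; 102−1 = 101
i=5: 101 = 10^2 + 1 (b=10); 10→11: 11^2 + 1 = 122; 122−1 = 121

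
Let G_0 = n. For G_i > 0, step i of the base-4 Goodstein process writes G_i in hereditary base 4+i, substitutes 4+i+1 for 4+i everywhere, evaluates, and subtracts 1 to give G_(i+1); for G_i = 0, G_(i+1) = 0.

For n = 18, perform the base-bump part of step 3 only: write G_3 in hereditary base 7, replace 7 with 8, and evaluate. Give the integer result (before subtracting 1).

G_0=18  [base 4] 4^2 + 2  →[4↦5]→  5^2 + 2 = 27  −1 ⇒ G_1=26
G_1=26  [base 5] 5^2 + 1  →[5↦6]→  6^2 + 1 = 37  −1 ⇒ G_2=36
G_2=36  [base 6] 6^2  →[6↦7]→  7^2 = 49  −1 ⇒ G_3=48
G_3=48  [base 7] 6·7 + 6  →[7↦8]→  6·8 + 6 = 54  −1 ⇒ G_4=53

54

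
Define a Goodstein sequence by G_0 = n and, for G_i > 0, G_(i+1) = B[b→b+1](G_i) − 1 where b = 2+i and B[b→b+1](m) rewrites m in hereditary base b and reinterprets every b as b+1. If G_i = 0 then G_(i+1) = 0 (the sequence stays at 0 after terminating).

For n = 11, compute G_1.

(0) 11|_2 = 2^(2 + 1) + 2 + 1 ↦ 3^(3 + 1) + 3 + 1|_3 = 85 ⇒ 84
(1) 84|_3 = 3^(3 + 1) + 3 ↦ 4^(4 + 1) + 4|_4 = 1028 ⇒ 1027

84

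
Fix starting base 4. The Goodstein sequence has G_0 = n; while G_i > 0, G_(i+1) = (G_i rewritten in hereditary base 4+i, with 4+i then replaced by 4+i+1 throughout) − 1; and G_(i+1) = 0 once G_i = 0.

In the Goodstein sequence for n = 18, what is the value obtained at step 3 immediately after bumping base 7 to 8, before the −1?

54

G_0=18  [base 4] 4^2 + 2  →[4↦5]→  5^2 + 2 = 27  −1 ⇒ G_1=26
G_1=26  [base 5] 5^2 + 1  →[5↦6]→  6^2 + 1 = 37  −1 ⇒ G_2=36
G_2=36  [base 6] 6^2  →[6↦7]→  7^2 = 49  −1 ⇒ G_3=48
G_3=48  [base 7] 6·7 + 6  →[7↦8]→  6·8 + 6 = 54  −1 ⇒ G_4=53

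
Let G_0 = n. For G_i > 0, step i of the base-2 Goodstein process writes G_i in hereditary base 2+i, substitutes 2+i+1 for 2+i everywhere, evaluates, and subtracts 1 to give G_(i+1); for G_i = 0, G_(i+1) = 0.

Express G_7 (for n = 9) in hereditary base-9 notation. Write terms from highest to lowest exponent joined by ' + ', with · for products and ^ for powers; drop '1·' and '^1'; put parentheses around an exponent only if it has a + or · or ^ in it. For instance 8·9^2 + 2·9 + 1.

3·9^9 + 3·9^3 + 3·9^2 + 2·9 + 6

(0) 9|_2 = 2^(2 + 1) + 1 ↦ 3^(3 + 1) + 1|_3 = 82 ⇒ 81
(1) 81|_3 = 3^(3 + 1) ↦ 4^(4 + 1)|_4 = 1024 ⇒ 1023
(2) 1023|_4 = 3·4^4 + 3·4^3 + 3·4^2 + 3·4 + 3 ↦ 3·5^5 + 3·5^3 + 3·5^2 + 3·5 + 3|_5 = 9843 ⇒ 9842
(3) 9842|_5 = 3·5^5 + 3·5^3 + 3·5^2 + 3·5 + 2 ↦ 3·6^6 + 3·6^3 + 3·6^2 + 3·6 + 2|_6 = 140744 ⇒ 140743
(4) 140743|_6 = 3·6^6 + 3·6^3 + 3·6^2 + 3·6 + 1 ↦ 3·7^7 + 3·7^3 + 3·7^2 + 3·7 + 1|_7 = 2471827 ⇒ 2471826
(5) 2471826|_7 = 3·7^7 + 3·7^3 + 3·7^2 + 3·7 ↦ 3·8^8 + 3·8^3 + 3·8^2 + 3·8|_8 = 50333400 ⇒ 50333399
(6) 50333399|_8 = 3·8^8 + 3·8^3 + 3·8^2 + 2·8 + 7 ↦ 3·9^9 + 3·9^3 + 3·9^2 + 2·9 + 7|_9 = 1162263922 ⇒ 1162263921
(7) 1162263921|_9 = 3·9^9 + 3·9^3 + 3·9^2 + 2·9 + 6 ↦ 3·10^10 + 3·10^3 + 3·10^2 + 2·10 + 6|_10 = 30000003326 ⇒ 30000003325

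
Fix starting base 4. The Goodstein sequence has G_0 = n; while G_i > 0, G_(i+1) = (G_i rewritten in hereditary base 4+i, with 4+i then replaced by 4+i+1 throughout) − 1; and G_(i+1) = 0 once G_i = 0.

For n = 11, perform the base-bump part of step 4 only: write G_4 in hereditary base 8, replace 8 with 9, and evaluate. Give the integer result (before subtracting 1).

[0] 11 ≡ 2·4 + 3 (base 4). Lift 5: 13. −1: 12.
[1] 12 ≡ 2·5 + 2 (base 5). Lift 6: 14. −1: 13.
[2] 13 ≡ 2·6 + 1 (base 6). Lift 7: 15. −1: 14.
[3] 14 ≡ 2·7 (base 7). Lift 8: 16. −1: 15.
[4] 15 ≡ 8 + 7 (base 8). Lift 9: 16. −1: 15.

16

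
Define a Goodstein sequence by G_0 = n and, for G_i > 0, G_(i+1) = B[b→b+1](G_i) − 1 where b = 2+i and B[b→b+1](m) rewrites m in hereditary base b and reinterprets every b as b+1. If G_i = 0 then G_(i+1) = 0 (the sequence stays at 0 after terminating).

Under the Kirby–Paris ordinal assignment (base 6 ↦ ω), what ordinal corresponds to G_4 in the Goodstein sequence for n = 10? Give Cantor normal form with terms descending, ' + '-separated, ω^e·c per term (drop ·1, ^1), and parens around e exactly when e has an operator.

G_0 = 10. HB_2(10) = 2^(2 + 1) + 2. Bump = 84. G_1 = 83.
G_1 = 83. HB_3(83) = 3^(3 + 1) + 2. Bump = 1026. G_2 = 1025.
G_2 = 1025. HB_4(1025) = 4^(4 + 1) + 1. Bump = 15626. G_3 = 15625.
G_3 = 15625. HB_5(15625) = 5^(5 + 1). Bump = 279936. G_4 = 279935.
G_4 = 279935. HB_6(279935) = 5·6^6 + 5·6^5 + 5·6^4 + 5·6^3 + 5·6^2 + 5·6 + 5. Bump = 4215755. G_5 = 4215754.

ω^ω·5 + ω^5·5 + ω^4·5 + ω^3·5 + ω^2·5 + ω·5 + 5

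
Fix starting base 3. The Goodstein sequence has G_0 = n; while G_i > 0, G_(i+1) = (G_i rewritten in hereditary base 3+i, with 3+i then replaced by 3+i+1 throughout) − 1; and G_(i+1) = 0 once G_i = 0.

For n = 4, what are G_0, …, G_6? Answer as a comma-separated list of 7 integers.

4, 4, 4, 3, 2, 1, 0

(0) 4|_3 = 3 + 1 ↦ 4 + 1|_4 = 5 ⇒ 4
(1) 4|_4 = 4 ↦ 5|_5 = 5 ⇒ 4
(2) 4|_5 = 4 ↦ 4|_6 = 4 ⇒ 3
(3) 3|_6 = 3 ↦ 3|_7 = 3 ⇒ 2
(4) 2|_7 = 2 ↦ 2|_8 = 2 ⇒ 1
(5) 1|_8 = 1 ↦ 1|_9 = 1 ⇒ 0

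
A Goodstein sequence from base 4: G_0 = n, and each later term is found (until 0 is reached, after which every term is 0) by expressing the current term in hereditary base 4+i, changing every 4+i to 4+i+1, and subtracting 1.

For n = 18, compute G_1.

26

base 4: 18 = 4^2 + 2; at 5: 5^2 + 2 = 27; next = 26
base 5: 26 = 5^2 + 1; at 6: 6^2 + 1 = 37; next = 36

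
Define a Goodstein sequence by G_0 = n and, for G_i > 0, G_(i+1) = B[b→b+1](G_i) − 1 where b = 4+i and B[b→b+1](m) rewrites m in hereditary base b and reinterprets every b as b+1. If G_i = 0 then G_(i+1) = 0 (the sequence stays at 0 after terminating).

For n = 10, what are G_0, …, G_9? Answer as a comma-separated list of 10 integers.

10, 11, 12, 13, 13, 13, 13, 13, 13, 13

base 4: 10 = 2·4 + 2; at 5: 2·5 + 2 = 12; next = 11
base 5: 11 = 2·5 + 1; at 6: 2·6 + 1 = 13; next = 12
base 6: 12 = 2·6; at 7: 2·7 = 14; next = 13
base 7: 13 = 7 + 6; at 8: 8 + 6 = 14; next = 13
base 8: 13 = 8 + 5; at 9: 9 + 5 = 14; next = 13
base 9: 13 = 9 + 4; at 10: 10 + 4 = 14; next = 13
base 10: 13 = 10 + 3; at 11: 11 + 3 = 14; next = 13
base 11: 13 = 11 + 2; at 12: 12 + 2 = 14; next = 13
base 12: 13 = 12 + 1; at 13: 13 + 1 = 14; next = 13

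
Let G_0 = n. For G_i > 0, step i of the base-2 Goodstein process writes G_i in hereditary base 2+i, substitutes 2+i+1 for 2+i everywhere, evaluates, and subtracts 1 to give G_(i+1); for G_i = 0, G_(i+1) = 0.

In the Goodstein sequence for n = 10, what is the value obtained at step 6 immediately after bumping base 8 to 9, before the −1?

[0] 10 ≡ 2^(2 + 1) + 2 (base 2). Lift 3: 84. −1: 83.
[1] 83 ≡ 3^(3 + 1) + 2 (base 3). Lift 4: 1026. −1: 1025.
[2] 1025 ≡ 4^(4 + 1) + 1 (base 4). Lift 5: 15626. −1: 15625.
[3] 15625 ≡ 5^(5 + 1) (base 5). Lift 6: 279936. −1: 279935.
[4] 279935 ≡ 5·6^6 + 5·6^5 + 5·6^4 + 5·6^3 + 5·6^2 + 5·6 + 5 (base 6). Lift 7: 4215755. −1: 4215754.
[5] 4215754 ≡ 5·7^7 + 5·7^5 + 5·7^4 + 5·7^3 + 5·7^2 + 5·7 + 4 (base 7). Lift 8: 84073324. −1: 84073323.
[6] 84073323 ≡ 5·8^8 + 5·8^5 + 5·8^4 + 5·8^3 + 5·8^2 + 5·8 + 3 (base 8). Lift 9: 1937434593. −1: 1937434592.

1937434593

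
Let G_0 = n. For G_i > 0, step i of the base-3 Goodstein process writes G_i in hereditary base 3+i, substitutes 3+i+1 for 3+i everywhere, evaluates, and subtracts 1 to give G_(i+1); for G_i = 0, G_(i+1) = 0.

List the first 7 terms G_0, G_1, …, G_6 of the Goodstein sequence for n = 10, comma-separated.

step 0: 10 = 3^2 + 1; sub 4 for 3: 4^2 + 1; = 17; G_1 = 17−1 = 16
step 1: 16 = 4^2; sub 5 for 4: 5^2; = 25; G_2 = 25−1 = 24
step 2: 24 = 4·5 + 4; sub 6 for 5: 4·6 + 4; = 28; G_3 = 28−1 = 27
step 3: 27 = 4·6 + 3; sub 7 for 6: 4·7 + 3; = 31; G_4 = 31−1 = 30
step 4: 30 = 4·7 + 2; sub 8 for 7: 4·8 + 2; = 34; G_5 = 34−1 = 33
step 5: 33 = 4·8 + 1; sub 9 for 8: 4·9 + 1; = 37; G_6 = 37−1 = 36

10, 16, 24, 27, 30, 33, 36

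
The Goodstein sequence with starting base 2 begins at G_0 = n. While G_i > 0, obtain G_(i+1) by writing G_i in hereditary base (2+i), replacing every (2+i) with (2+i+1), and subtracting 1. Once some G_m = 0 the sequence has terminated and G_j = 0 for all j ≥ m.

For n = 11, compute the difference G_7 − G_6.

base 2: 11 = 2^(2 + 1) + 2 + 1; at 3: 3^(3 + 1) + 3 + 1 = 85; next = 84
base 3: 84 = 3^(3 + 1) + 3; at 4: 4^(4 + 1) + 4 = 1028; next = 1027
base 4: 1027 = 4^(4 + 1) + 3; at 5: 5^(5 + 1) + 3 = 15628; next = 15627
base 5: 15627 = 5^(5 + 1) + 2; at 6: 6^(6 + 1) + 2 = 279938; next = 279937
base 6: 279937 = 6^(6 + 1) + 1; at 7: 7^(7 + 1) + 1 = 5764802; next = 5764801
base 7: 5764801 = 7^(7 + 1); at 8: 8^(8 + 1) = 134217728; next = 134217727
base 8: 134217727 = 7·8^8 + 7·8^7 + 7·8^6 + 7·8^5 + 7·8^4 + 7·8^3 + 7·8^2 + 7·8 + 7; at 9: 7·9^9 + 7·9^7 + 7·9^6 + 7·9^5 + 7·9^4 + 7·9^3 + 7·9^2 + 7·9 + 7 = 2749609303; next = 2749609302

2615391575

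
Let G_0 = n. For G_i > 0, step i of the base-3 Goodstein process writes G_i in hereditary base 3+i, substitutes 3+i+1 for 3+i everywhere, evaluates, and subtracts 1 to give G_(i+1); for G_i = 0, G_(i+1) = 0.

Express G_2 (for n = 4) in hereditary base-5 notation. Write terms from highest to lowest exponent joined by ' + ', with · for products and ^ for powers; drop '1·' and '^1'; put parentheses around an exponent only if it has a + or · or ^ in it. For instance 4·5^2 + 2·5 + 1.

G_0=4  [base 3] 3 + 1  →[3↦4]→  4 + 1 = 5  −1 ⇒ G_1=4
G_1=4  [base 4] 4  →[4↦5]→  5 = 5  −1 ⇒ G_2=4

4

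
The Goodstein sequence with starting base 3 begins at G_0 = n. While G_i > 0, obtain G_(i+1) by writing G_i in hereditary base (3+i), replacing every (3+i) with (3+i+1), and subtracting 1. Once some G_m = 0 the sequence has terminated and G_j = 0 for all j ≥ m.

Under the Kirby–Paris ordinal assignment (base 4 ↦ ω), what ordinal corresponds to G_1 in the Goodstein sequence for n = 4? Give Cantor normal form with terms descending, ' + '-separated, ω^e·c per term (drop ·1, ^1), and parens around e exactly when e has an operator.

ω

4 —HB3→ 3 + 1 —bump→ 4 + 1 = 5 —(−1)→ 4
4 —HB4→ 4 —bump→ 5 = 5 —(−1)→ 4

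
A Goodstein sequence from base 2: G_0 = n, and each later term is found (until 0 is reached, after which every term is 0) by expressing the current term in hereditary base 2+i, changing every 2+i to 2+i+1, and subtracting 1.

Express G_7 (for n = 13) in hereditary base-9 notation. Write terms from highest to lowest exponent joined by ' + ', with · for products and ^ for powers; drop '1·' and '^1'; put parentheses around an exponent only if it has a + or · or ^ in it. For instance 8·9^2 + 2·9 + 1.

9^(9 + 1) + 3·9^3 + 3·9^2 + 2·9 + 6

base 2: 13 = 2^(2 + 1) + 2^2 + 1; at 3: 3^(3 + 1) + 3^3 + 1 = 109; next = 108
base 3: 108 = 3^(3 + 1) + 3^3; at 4: 4^(4 + 1) + 4^4 = 1280; next = 1279
base 4: 1279 = 4^(4 + 1) + 3·4^3 + 3·4^2 + 3·4 + 3; at 5: 5^(5 + 1) + 3·5^3 + 3·5^2 + 3·5 + 3 = 16093; next = 16092
base 5: 16092 = 5^(5 + 1) + 3·5^3 + 3·5^2 + 3·5 + 2; at 6: 6^(6 + 1) + 3·6^3 + 3·6^2 + 3·6 + 2 = 280712; next = 280711
base 6: 280711 = 6^(6 + 1) + 3·6^3 + 3·6^2 + 3·6 + 1; at 7: 7^(7 + 1) + 3·7^3 + 3·7^2 + 3·7 + 1 = 5765999; next = 5765998
base 7: 5765998 = 7^(7 + 1) + 3·7^3 + 3·7^2 + 3·7; at 8: 8^(8 + 1) + 3·8^3 + 3·8^2 + 3·8 = 134219480; next = 134219479
base 8: 134219479 = 8^(8 + 1) + 3·8^3 + 3·8^2 + 2·8 + 7; at 9: 9^(9 + 1) + 3·9^3 + 3·9^2 + 2·9 + 7 = 3486786856; next = 3486786855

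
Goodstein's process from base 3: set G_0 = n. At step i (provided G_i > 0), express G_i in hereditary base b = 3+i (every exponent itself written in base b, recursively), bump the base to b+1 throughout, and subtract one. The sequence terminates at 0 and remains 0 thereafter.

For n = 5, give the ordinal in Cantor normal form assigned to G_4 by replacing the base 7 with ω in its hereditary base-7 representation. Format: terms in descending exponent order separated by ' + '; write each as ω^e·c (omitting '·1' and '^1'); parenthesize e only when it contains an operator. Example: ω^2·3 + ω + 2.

4

i=0: 5 = 3 + 2 (b=3); 3→4: 4 + 2 = 6; 6−1 = 5
i=1: 5 = 4 + 1 (b=4); 4→5: 5 + 1 = 6; 6−1 = 5
i=2: 5 = 5 (b=5); 5→6: 6 = 6; 6−1 = 5
i=3: 5 = 5 (b=6); 6→7: 5 = 5; 5−1 = 4
i=4: 4 = 4 (b=7); 7→8: 4 = 4; 4−1 = 3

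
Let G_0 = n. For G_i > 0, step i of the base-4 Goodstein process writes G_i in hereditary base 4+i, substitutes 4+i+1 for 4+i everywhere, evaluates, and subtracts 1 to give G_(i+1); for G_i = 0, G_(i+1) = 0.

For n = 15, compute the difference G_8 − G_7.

15 —HB4→ 3·4 + 3 —bump→ 3·5 + 3 = 18 —(−1)→ 17
17 —HB5→ 3·5 + 2 —bump→ 3·6 + 2 = 20 —(−1)→ 19
19 —HB6→ 3·6 + 1 —bump→ 3·7 + 1 = 22 —(−1)→ 21
21 —HB7→ 3·7 —bump→ 3·8 = 24 —(−1)→ 23
23 —HB8→ 2·8 + 7 —bump→ 2·9 + 7 = 25 —(−1)→ 24
24 —HB9→ 2·9 + 6 —bump→ 2·10 + 6 = 26 —(−1)→ 25
25 —HB10→ 2·10 + 5 —bump→ 2·11 + 5 = 27 —(−1)→ 26
26 —HB11→ 2·11 + 4 —bump→ 2·12 + 4 = 28 —(−1)→ 27

1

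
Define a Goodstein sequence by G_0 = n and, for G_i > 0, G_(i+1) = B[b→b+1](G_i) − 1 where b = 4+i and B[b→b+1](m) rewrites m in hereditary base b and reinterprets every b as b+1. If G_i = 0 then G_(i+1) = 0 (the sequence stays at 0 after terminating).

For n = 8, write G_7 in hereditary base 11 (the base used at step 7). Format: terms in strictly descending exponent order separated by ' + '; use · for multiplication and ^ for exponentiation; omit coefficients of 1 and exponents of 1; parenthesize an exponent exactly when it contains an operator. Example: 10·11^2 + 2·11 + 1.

G_0=8  [base 4] 2·4  →[4↦5]→  2·5 = 10  −1 ⇒ G_1=9
G_1=9  [base 5] 5 + 4  →[5↦6]→  6 + 4 = 10  −1 ⇒ G_2=9
G_2=9  [base 6] 6 + 3  →[6↦7]→  7 + 3 = 10  −1 ⇒ G_3=9
G_3=9  [base 7] 7 + 2  →[7↦8]→  8 + 2 = 10  −1 ⇒ G_4=9
G_4=9  [base 8] 8 + 1  →[8↦9]→  9 + 1 = 10  −1 ⇒ G_5=9
G_5=9  [base 9] 9  →[9↦10]→  10 = 10  −1 ⇒ G_6=9
G_6=9  [base 10] 9  →[10↦11]→  9 = 9  −1 ⇒ G_7=8

8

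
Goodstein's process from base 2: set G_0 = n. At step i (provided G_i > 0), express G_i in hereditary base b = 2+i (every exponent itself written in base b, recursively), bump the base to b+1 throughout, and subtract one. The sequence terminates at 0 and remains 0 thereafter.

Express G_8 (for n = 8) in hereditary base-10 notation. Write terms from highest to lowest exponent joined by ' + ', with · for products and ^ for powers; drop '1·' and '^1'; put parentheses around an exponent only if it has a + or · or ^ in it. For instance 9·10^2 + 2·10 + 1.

G_0 = 8. HB_2(8) = 2^(2 + 1). Bump = 81. G_1 = 80.
G_1 = 80. HB_3(80) = 2·3^3 + 2·3^2 + 2·3 + 2. Bump = 554. G_2 = 553.
G_2 = 553. HB_4(553) = 2·4^4 + 2·4^2 + 2·4 + 1. Bump = 6311. G_3 = 6310.
G_3 = 6310. HB_5(6310) = 2·5^5 + 2·5^2 + 2·5. Bump = 93396. G_4 = 93395.
G_4 = 93395. HB_6(93395) = 2·6^6 + 2·6^2 + 6 + 5. Bump = 1647196. G_5 = 1647195.
G_5 = 1647195. HB_7(1647195) = 2·7^7 + 2·7^2 + 7 + 4. Bump = 33554572. G_6 = 33554571.
G_6 = 33554571. HB_8(33554571) = 2·8^8 + 2·8^2 + 8 + 3. Bump = 774841152. G_7 = 774841151.
G_7 = 774841151. HB_9(774841151) = 2·9^9 + 2·9^2 + 9 + 2. Bump = 20000000212. G_8 = 20000000211.

2·10^10 + 2·10^2 + 10 + 1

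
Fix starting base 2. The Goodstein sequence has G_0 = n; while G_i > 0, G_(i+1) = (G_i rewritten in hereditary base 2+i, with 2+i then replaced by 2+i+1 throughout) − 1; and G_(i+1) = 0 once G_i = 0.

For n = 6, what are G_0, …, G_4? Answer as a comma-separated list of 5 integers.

6, 29, 257, 3125, 46655

G_0=6  [base 2] 2^2 + 2  →[2↦3]→  3^3 + 3 = 30  −1 ⇒ G_1=29
G_1=29  [base 3] 3^3 + 2  →[3↦4]→  4^4 + 2 = 258  −1 ⇒ G_2=257
G_2=257  [base 4] 4^4 + 1  →[4↦5]→  5^5 + 1 = 3126  −1 ⇒ G_3=3125
G_3=3125  [base 5] 5^5  →[5↦6]→  6^6 = 46656  −1 ⇒ G_4=46655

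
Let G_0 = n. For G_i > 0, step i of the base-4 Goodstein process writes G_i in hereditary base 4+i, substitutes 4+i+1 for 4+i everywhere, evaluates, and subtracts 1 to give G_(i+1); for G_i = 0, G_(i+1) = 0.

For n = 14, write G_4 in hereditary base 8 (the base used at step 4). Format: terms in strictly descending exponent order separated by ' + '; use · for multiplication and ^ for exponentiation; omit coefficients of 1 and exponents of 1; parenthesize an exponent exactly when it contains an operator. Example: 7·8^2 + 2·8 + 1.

i=0: 14 = 3·4 + 2 (b=4); 4→5: 3·5 + 2 = 17; 17−1 = 16
i=1: 16 = 3·5 + 1 (b=5); 5→6: 3·6 + 1 = 19; 19−1 = 18
i=2: 18 = 3·6 (b=6); 6→7: 3·7 = 21; 21−1 = 20
i=3: 20 = 2·7 + 6 (b=7); 7→8: 2·8 + 6 = 22; 22−1 = 21
i=4: 21 = 2·8 + 5 (b=8); 8→9: 2·9 + 5 = 23; 23−1 = 22

2·8 + 5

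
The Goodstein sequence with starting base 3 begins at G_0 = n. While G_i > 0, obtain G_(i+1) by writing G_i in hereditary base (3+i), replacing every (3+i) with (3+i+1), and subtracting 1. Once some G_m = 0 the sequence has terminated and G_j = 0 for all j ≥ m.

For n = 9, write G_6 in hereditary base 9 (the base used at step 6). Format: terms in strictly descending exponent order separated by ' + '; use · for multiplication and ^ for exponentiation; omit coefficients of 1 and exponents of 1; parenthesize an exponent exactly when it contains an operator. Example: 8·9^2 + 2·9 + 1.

2·9 + 6

i=0: 9 = 3^2 (b=3); 3→4: 4^2 = 16; 16−1 = 15
i=1: 15 = 3·4 + 3 (b=4); 4→5: 3·5 + 3 = 18; 18−1 = 17
i=2: 17 = 3·5 + 2 (b=5); 5→6: 3·6 + 2 = 20; 20−1 = 19
i=3: 19 = 3·6 + 1 (b=6); 6→7: 3·7 + 1 = 22; 22−1 = 21
i=4: 21 = 3·7 (b=7); 7→8: 3·8 = 24; 24−1 = 23
i=5: 23 = 2·8 + 7 (b=8); 8→9: 2·9 + 7 = 25; 25−1 = 24
i=6: 24 = 2·9 + 6 (b=9); 9→10: 2·10 + 6 = 26; 26−1 = 25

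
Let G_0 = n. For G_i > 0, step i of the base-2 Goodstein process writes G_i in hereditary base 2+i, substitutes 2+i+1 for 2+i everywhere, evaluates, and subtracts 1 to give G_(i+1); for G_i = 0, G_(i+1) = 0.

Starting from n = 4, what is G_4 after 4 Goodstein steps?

83

G_0=4  [base 2] 2^2  →[2↦3]→  3^3 = 27  −1 ⇒ G_1=26
G_1=26  [base 3] 2·3^2 + 2·3 + 2  →[3↦4]→  2·4^2 + 2·4 + 2 = 42  −1 ⇒ G_2=41
G_2=41  [base 4] 2·4^2 + 2·4 + 1  →[4↦5]→  2·5^2 + 2·5 + 1 = 61  −1 ⇒ G_3=60
G_3=60  [base 5] 2·5^2 + 2·5  →[5↦6]→  2·6^2 + 2·6 = 84  −1 ⇒ G_4=83
G_4=83  [base 6] 2·6^2 + 6 + 5  →[6↦7]→  2·7^2 + 7 + 5 = 110  −1 ⇒ G_5=109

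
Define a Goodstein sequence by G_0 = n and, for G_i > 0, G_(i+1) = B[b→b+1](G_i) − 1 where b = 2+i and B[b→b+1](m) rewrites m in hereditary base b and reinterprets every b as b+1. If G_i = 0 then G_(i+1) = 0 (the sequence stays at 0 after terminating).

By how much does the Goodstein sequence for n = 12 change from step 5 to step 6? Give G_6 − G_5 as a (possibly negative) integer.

128452957

G_0=12  [base 2] 2^(2 + 1) + 2^2  →[2↦3]→  3^(3 + 1) + 3^3 = 108  −1 ⇒ G_1=107
G_1=107  [base 3] 3^(3 + 1) + 2·3^2 + 2·3 + 2  →[3↦4]→  4^(4 + 1) + 2·4^2 + 2·4 + 2 = 1066  −1 ⇒ G_2=1065
G_2=1065  [base 4] 4^(4 + 1) + 2·4^2 + 2·4 + 1  →[4↦5]→  5^(5 + 1) + 2·5^2 + 2·5 + 1 = 15686  −1 ⇒ G_3=15685
G_3=15685  [base 5] 5^(5 + 1) + 2·5^2 + 2·5  →[5↦6]→  6^(6 + 1) + 2·6^2 + 2·6 = 280020  −1 ⇒ G_4=280019
G_4=280019  [base 6] 6^(6 + 1) + 2·6^2 + 6 + 5  →[6↦7]→  7^(7 + 1) + 2·7^2 + 7 + 5 = 5764911  −1 ⇒ G_5=5764910
G_5=5764910  [base 7] 7^(7 + 1) + 2·7^2 + 7 + 4  →[7↦8]→  8^(8 + 1) + 2·8^2 + 8 + 4 = 134217868  −1 ⇒ G_6=134217867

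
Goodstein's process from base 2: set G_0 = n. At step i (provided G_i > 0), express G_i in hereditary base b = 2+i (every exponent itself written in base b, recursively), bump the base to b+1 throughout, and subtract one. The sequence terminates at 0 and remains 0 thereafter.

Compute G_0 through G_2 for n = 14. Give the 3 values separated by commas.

14, 110, 1281

G_0=14  [base 2] 2^(2 + 1) + 2^2 + 2  →[2↦3]→  3^(3 + 1) + 3^3 + 3 = 111  −1 ⇒ G_1=110
G_1=110  [base 3] 3^(3 + 1) + 3^3 + 2  →[3↦4]→  4^(4 + 1) + 4^4 + 2 = 1282  −1 ⇒ G_2=1281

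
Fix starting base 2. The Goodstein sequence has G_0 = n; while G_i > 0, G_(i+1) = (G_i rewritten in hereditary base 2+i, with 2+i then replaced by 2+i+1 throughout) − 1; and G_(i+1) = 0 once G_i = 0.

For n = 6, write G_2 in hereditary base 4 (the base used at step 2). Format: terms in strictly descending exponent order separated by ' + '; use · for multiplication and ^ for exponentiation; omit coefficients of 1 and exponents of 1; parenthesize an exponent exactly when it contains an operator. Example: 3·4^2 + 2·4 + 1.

4^4 + 1

[0] 6 ≡ 2^2 + 2 (base 2). Lift 3: 30. −1: 29.
[1] 29 ≡ 3^3 + 2 (base 3). Lift 4: 258. −1: 257.
[2] 257 ≡ 4^4 + 1 (base 4). Lift 5: 3126. −1: 3125.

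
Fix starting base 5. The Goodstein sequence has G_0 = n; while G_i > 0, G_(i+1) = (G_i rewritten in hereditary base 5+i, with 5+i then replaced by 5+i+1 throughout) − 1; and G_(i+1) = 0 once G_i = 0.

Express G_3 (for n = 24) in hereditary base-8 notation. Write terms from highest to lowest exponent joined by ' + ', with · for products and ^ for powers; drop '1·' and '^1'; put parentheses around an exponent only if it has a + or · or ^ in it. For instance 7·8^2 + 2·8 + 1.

4·8 + 1

(0) 24|_5 = 4·5 + 4 ↦ 4·6 + 4|_6 = 28 ⇒ 27
(1) 27|_6 = 4·6 + 3 ↦ 4·7 + 3|_7 = 31 ⇒ 30
(2) 30|_7 = 4·7 + 2 ↦ 4·8 + 2|_8 = 34 ⇒ 33
(3) 33|_8 = 4·8 + 1 ↦ 4·9 + 1|_9 = 37 ⇒ 36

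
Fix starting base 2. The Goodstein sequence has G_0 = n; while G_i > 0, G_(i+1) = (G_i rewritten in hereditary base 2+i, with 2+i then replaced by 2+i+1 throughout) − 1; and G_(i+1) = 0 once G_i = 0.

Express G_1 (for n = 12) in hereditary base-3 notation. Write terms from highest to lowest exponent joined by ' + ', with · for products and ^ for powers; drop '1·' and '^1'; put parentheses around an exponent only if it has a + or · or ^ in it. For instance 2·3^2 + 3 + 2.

base 2: 12 = 2^(2 + 1) + 2^2; at 3: 3^(3 + 1) + 3^3 = 108; next = 107
base 3: 107 = 3^(3 + 1) + 2·3^2 + 2·3 + 2; at 4: 4^(4 + 1) + 2·4^2 + 2·4 + 2 = 1066; next = 1065

3^(3 + 1) + 2·3^2 + 2·3 + 2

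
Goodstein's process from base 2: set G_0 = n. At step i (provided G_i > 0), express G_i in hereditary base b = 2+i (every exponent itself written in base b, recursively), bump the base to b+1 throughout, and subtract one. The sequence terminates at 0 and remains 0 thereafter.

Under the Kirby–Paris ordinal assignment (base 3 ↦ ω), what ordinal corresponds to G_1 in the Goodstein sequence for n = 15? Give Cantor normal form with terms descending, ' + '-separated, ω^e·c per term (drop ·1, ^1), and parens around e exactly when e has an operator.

ω^(ω + 1) + ω^ω + ω

G_0=15  [base 2] 2^(2 + 1) + 2^2 + 2 + 1  →[2↦3]→  3^(3 + 1) + 3^3 + 3 + 1 = 112  −1 ⇒ G_1=111
G_1=111  [base 3] 3^(3 + 1) + 3^3 + 3  →[3↦4]→  4^(4 + 1) + 4^4 + 4 = 1284  −1 ⇒ G_2=1283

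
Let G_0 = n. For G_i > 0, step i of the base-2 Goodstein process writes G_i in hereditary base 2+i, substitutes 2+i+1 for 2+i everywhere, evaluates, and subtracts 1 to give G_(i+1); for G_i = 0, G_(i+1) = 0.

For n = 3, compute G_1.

G_0=3  [base 2] 2 + 1  →[2↦3]→  3 + 1 = 4  −1 ⇒ G_1=3
G_1=3  [base 3] 3  →[3↦4]→  4 = 4  −1 ⇒ G_2=3

3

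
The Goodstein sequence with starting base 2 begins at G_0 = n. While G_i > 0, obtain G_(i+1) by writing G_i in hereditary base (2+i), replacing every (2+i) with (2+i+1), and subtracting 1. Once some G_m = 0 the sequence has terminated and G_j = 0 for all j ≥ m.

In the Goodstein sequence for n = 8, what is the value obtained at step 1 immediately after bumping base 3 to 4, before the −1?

8 —HB2→ 2^(2 + 1) —bump→ 3^(3 + 1) = 81 —(−1)→ 80
80 —HB3→ 2·3^3 + 2·3^2 + 2·3 + 2 —bump→ 2·4^4 + 2·4^2 + 2·4 + 2 = 554 —(−1)→ 553

554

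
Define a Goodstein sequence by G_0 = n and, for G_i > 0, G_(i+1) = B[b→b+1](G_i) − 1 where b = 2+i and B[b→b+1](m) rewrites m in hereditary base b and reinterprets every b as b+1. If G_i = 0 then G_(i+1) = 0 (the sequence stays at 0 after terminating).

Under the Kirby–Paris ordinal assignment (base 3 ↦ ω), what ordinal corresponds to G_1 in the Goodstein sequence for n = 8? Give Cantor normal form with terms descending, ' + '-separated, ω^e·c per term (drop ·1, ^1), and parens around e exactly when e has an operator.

ω^ω·2 + ω^2·2 + ω·2 + 2

step 0: 8 = 2^(2 + 1); sub 3 for 2: 3^(3 + 1); = 81; G_1 = 81−1 = 80
step 1: 80 = 2·3^3 + 2·3^2 + 2·3 + 2; sub 4 for 3: 2·4^4 + 2·4^2 + 2·4 + 2; = 554; G_2 = 554−1 = 553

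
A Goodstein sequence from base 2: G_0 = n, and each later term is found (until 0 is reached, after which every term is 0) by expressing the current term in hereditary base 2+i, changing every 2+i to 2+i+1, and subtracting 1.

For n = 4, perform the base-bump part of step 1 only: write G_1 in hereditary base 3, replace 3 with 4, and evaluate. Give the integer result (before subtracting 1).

step 0: 4 = 2^2; sub 3 for 2: 3^3; = 27; G_1 = 27−1 = 26
step 1: 26 = 2·3^2 + 2·3 + 2; sub 4 for 3: 2·4^2 + 2·4 + 2; = 42; G_2 = 42−1 = 41

42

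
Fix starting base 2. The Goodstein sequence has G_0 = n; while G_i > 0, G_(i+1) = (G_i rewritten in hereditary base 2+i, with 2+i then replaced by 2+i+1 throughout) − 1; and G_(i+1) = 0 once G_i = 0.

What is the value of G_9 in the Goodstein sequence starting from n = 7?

(0) 7|_2 = 2^2 + 2 + 1 ↦ 3^3 + 3 + 1|_3 = 31 ⇒ 30
(1) 30|_3 = 3^3 + 3 ↦ 4^4 + 4|_4 = 260 ⇒ 259
(2) 259|_4 = 4^4 + 3 ↦ 5^5 + 3|_5 = 3128 ⇒ 3127
(3) 3127|_5 = 5^5 + 2 ↦ 6^6 + 2|_6 = 46658 ⇒ 46657
(4) 46657|_6 = 6^6 + 1 ↦ 7^7 + 1|_7 = 823544 ⇒ 823543
(5) 823543|_7 = 7^7 ↦ 8^8|_8 = 16777216 ⇒ 16777215
(6) 16777215|_8 = 7·8^7 + 7·8^6 + 7·8^5 + 7·8^4 + 7·8^3 + 7·8^2 + 7·8 + 7 ↦ 7·9^7 + 7·9^6 + 7·9^5 + 7·9^4 + 7·9^3 + 7·9^2 + 7·9 + 7|_9 = 37665880 ⇒ 37665879
(7) 37665879|_9 = 7·9^7 + 7·9^6 + 7·9^5 + 7·9^4 + 7·9^3 + 7·9^2 + 7·9 + 6 ↦ 7·10^7 + 7·10^6 + 7·10^5 + 7·10^4 + 7·10^3 + 7·10^2 + 7·10 + 6|_10 = 77777776 ⇒ 77777775
(8) 77777775|_10 = 7·10^7 + 7·10^6 + 7·10^5 + 7·10^4 + 7·10^3 + 7·10^2 + 7·10 + 5 ↦ 7·11^7 + 7·11^6 + 7·11^5 + 7·11^4 + 7·11^3 + 7·11^2 + 7·11 + 5|_11 = 150051214 ⇒ 150051213

150051213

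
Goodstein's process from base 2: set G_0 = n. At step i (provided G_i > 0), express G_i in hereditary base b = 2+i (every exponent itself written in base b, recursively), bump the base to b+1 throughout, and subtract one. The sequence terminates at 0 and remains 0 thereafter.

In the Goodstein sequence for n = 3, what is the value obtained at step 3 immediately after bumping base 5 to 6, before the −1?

2

G_0=3  [base 2] 2 + 1  →[2↦3]→  3 + 1 = 4  −1 ⇒ G_1=3
G_1=3  [base 3] 3  →[3↦4]→  4 = 4  −1 ⇒ G_2=3
G_2=3  [base 4] 3  →[4↦5]→  3 = 3  −1 ⇒ G_3=2
G_3=2  [base 5] 2  →[5↦6]→  2 = 2  −1 ⇒ G_4=1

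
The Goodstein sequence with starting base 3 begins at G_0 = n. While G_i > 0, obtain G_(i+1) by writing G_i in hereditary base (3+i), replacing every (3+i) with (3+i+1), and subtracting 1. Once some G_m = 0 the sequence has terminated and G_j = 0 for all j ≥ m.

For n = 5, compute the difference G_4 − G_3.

base 3: 5 = 3 + 2; at 4: 4 + 2 = 6; next = 5
base 4: 5 = 4 + 1; at 5: 5 + 1 = 6; next = 5
base 5: 5 = 5; at 6: 6 = 6; next = 5
base 6: 5 = 5; at 7: 5 = 5; next = 4

-1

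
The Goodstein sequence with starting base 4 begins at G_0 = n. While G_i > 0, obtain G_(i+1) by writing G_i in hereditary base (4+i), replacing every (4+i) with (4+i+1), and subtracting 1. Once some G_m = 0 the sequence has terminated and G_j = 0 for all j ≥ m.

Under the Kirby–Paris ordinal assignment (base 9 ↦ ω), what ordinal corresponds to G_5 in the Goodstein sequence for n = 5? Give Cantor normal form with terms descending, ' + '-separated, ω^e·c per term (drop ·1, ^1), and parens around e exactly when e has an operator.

2

G_0 = 5. HB_4(5) = 4 + 1. Bump = 6. G_1 = 5.
G_1 = 5. HB_5(5) = 5. Bump = 6. G_2 = 5.
G_2 = 5. HB_6(5) = 5. Bump = 5. G_3 = 4.
G_3 = 4. HB_7(4) = 4. Bump = 4. G_4 = 3.
G_4 = 3. HB_8(3) = 3. Bump = 3. G_5 = 2.
G_5 = 2. HB_9(2) = 2. Bump = 2. G_6 = 1.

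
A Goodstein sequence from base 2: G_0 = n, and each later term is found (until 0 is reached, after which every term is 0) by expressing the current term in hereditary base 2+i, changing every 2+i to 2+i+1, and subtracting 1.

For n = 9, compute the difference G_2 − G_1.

9 —HB2→ 2^(2 + 1) + 1 —bump→ 3^(3 + 1) + 1 = 82 —(−1)→ 81
81 —HB3→ 3^(3 + 1) —bump→ 4^(4 + 1) = 1024 —(−1)→ 1023

942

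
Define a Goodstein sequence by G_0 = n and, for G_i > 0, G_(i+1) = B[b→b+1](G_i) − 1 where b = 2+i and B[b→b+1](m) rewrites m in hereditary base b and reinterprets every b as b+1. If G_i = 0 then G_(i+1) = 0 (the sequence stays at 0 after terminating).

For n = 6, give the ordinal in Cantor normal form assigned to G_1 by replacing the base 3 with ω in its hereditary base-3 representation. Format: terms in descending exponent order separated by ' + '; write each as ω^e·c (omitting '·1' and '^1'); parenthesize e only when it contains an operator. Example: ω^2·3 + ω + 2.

G_0 = 6. HB_2(6) = 2^2 + 2. Bump = 30. G_1 = 29.
G_1 = 29. HB_3(29) = 3^3 + 2. Bump = 258. G_2 = 257.

ω^ω + 2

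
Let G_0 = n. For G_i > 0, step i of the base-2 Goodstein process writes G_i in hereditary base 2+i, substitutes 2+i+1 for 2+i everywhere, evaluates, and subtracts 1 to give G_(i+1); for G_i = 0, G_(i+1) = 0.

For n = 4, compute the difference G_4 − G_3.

23

4 —HB2→ 2^2 —bump→ 3^3 = 27 —(−1)→ 26
26 —HB3→ 2·3^2 + 2·3 + 2 —bump→ 2·4^2 + 2·4 + 2 = 42 —(−1)→ 41
41 —HB4→ 2·4^2 + 2·4 + 1 —bump→ 2·5^2 + 2·5 + 1 = 61 —(−1)→ 60
60 —HB5→ 2·5^2 + 2·5 —bump→ 2·6^2 + 2·6 = 84 —(−1)→ 83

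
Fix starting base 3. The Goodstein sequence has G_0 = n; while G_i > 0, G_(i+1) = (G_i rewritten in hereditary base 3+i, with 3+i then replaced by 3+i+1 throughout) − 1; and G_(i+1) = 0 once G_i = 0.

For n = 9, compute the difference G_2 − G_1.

2

base 3: 9 = 3^2; at 4: 4^2 = 16; next = 15
base 4: 15 = 3·4 + 3; at 5: 3·5 + 3 = 18; next = 17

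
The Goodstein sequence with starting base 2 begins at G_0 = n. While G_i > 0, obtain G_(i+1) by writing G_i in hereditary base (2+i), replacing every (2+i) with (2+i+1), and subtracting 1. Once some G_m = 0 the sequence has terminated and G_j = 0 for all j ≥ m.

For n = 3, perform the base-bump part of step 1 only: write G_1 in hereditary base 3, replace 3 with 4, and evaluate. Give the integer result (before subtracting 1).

4

3 —HB2→ 2 + 1 —bump→ 3 + 1 = 4 —(−1)→ 3
3 —HB3→ 3 —bump→ 4 = 4 —(−1)→ 3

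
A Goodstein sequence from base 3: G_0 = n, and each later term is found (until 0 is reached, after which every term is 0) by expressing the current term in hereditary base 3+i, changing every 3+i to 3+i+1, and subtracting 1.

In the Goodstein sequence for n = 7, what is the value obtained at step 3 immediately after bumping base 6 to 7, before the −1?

(0) 7|_3 = 2·3 + 1 ↦ 2·4 + 1|_4 = 9 ⇒ 8
(1) 8|_4 = 2·4 ↦ 2·5|_5 = 10 ⇒ 9
(2) 9|_5 = 5 + 4 ↦ 6 + 4|_6 = 10 ⇒ 9
(3) 9|_6 = 6 + 3 ↦ 7 + 3|_7 = 10 ⇒ 9

10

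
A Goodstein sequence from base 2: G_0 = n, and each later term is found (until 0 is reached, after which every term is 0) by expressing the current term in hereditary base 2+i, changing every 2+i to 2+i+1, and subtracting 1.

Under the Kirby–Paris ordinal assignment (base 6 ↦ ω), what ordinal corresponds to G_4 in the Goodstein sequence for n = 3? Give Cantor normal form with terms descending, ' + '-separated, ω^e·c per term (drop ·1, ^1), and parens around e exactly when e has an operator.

1

G_0=3  [base 2] 2 + 1  →[2↦3]→  3 + 1 = 4  −1 ⇒ G_1=3
G_1=3  [base 3] 3  →[3↦4]→  4 = 4  −1 ⇒ G_2=3
G_2=3  [base 4] 3  →[4↦5]→  3 = 3  −1 ⇒ G_3=2
G_3=2  [base 5] 2  →[5↦6]→  2 = 2  −1 ⇒ G_4=1
G_4=1  [base 6] 1  →[6↦7]→  1 = 1  −1 ⇒ G_5=0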